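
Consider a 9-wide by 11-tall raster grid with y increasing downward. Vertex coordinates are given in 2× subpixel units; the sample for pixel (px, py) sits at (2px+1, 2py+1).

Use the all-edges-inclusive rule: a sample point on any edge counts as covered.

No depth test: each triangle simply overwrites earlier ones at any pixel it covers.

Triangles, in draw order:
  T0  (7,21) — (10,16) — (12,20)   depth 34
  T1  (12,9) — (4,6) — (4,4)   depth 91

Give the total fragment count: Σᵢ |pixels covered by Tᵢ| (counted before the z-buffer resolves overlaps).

T0:
  2·area = 22
  edge (7, 21)→(10, 16): d=(3,-5) inclusive
  edge (10, 16)→(12, 20): d=(2,4) inclusive
  edge (12, 20)→(7, 21): d=(-5,1) inclusive
    (6,5)@(13, 11): e=[0,-22,44] → ·  [on edge]
    (4,9)@(9, 19): e=[4,10,8] → █
    (5,9)@(11, 19): e=[14,2,6] → █
    (6,9)@(13, 19): e=[24,-6,4] → ·
    (8,9)@(17, 19): e=[44,-22,0] → ·  [on edge]
    (3,10)@(7, 21): e=[0,22,0] → █  [on edge]
    (4,10)@(9, 21): e=[10,14,-2] → ·
    (5,10)@(11, 21): e=[20,6,-4] → ·
  covered (3 px):
    · · · · · · · · ·
    · · · · · · · · ·
    · · · · · · · · ·
    · · · · · · · · ·
    · · · · · · · · ·
    · · · · · · · · ·
    · · · · · · · · ·
    · · · · · · · · ·
    · · · · · · · · ·
    · · · · █ █ · · ·
    · · · █ · · · · ·
T1:
  2·area = 16
  edge (12, 9)→(4, 6): d=(-8,-3) inclusive
  edge (4, 6)→(4, 4): d=(0,-2) inclusive
  edge (4, 4)→(12, 9): d=(8,5) inclusive
    (2,2)@(5, 5): e=[11,2,3] → █
    (3,2)@(7, 5): e=[17,6,-7] → ·
    (2,3)@(5, 7): e=[-5,2,19] → ·
    (3,3)@(7, 7): e=[1,6,9] → █
    (4,3)@(9, 7): e=[7,10,-1] → ·
    (3,4)@(7, 9): e=[-15,6,25] → ·
  covered (2 px):
    · · · · · · · · ·
    · · · · · · · · ·
    · · █ · · · · · ·
    · · · █ · · · · ·
    · · · · · · · · ·
    · · · · · · · · ·
    · · · · · · · · ·
    · · · · · · · · ·
    · · · · · · · · ·
    · · · · · · · · ·
    · · · · · · · · ·

Result: 5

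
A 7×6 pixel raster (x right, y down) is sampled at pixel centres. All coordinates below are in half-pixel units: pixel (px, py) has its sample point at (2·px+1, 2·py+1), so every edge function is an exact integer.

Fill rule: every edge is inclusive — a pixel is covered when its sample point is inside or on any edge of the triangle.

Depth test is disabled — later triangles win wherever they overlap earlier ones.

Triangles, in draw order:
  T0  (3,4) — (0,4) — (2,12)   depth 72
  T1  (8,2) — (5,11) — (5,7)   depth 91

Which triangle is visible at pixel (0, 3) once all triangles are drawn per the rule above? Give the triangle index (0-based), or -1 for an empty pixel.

T0:
  2·area = 24  (B↔C swapped to make it positive)
  edge (3, 4)→(2, 12): d=(-1,8) inclusive
  edge (2, 12)→(0, 4): d=(-2,-8) inclusive
  edge (0, 4)→(3, 4): d=(3,0) inclusive
    (0,2)@(1, 5): e=[15,6,3] → #
    (1,2)@(3, 5): e=[-1,22,3] → ·
    (0,3)@(1, 7): e=[13,2,9] → #
    (1,3)@(3, 7): e=[-3,18,9] → ·
    (0,4)@(1, 9): e=[11,-2,15] → ·
  covered (2 px):
    · · · · · · ·
    · · · · · · ·
    # · · · · · ·
    # · · · · · ·
    · · · · · · ·
    · · · · · · ·
T1:
  2·area = 12
  edge (8, 2)→(5, 11): d=(-3,9) inclusive
  edge (5, 11)→(5, 7): d=(0,-4) inclusive
  edge (5, 7)→(8, 2): d=(3,-5) inclusive
    (2,0)@(5, 1): e=[30,0,-18] → ·  [on edge]
    (2,1)@(5, 3): e=[24,0,-12] → ·  [on edge]
    (2,2)@(5, 5): e=[18,0,-6] → ·  [on edge]
    (3,2)@(7, 5): e=[0,8,4] → #  [on edge]
    (4,2)@(9, 5): e=[-18,16,14] → ·
    (2,3)@(5, 7): e=[12,0,0] → #  [on edge]
    (3,3)@(7, 7): e=[-6,8,10] → ·
    (2,4)@(5, 9): e=[6,0,6] → #  [on edge]
    (3,4)@(7, 9): e=[-12,8,16] → ·
    (2,5)@(5, 11): e=[0,0,12] → #  [on edge]
    (3,5)@(7, 11): e=[-18,8,22] → ·
  covered (4 px):
    · · · · · · ·
    · · · · · · ·
    · · · # · · ·
    · · # · · · ·
    · · # · · · ·
    · · # · · · ·

Z-buffer (winner per pixel, '.' = empty):
  . . . . . . .
  . . . . . . .
  0 . . 1 . . .
  0 . 1 . . . .
  . . 1 . . . .
  . . 1 . . . .

Answer: 0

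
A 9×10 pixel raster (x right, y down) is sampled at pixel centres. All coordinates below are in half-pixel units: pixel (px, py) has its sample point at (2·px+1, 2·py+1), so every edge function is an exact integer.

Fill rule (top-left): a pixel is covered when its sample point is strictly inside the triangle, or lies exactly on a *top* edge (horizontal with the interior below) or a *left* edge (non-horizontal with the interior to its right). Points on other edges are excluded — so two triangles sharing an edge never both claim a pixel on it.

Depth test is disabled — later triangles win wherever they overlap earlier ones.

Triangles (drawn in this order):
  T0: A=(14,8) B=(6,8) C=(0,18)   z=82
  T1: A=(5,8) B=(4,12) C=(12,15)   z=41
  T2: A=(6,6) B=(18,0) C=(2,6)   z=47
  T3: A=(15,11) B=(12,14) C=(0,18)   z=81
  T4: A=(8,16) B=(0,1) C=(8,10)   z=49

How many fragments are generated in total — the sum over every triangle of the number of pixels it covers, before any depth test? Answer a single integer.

T0:
  2·area = 80  (B↔C swapped to make it positive)
  edge (14, 8)→(0, 18): d=(-14,10) right/bottom  bias=-1
  edge (0, 18)→(6, 8): d=(6,-10) top-left  bias=+0
  edge (6, 8)→(14, 8): d=(8,0) top-left  bias=+0
    (4,1)@(9, 3): e=[120,0,-40] → ·  [on edge]
    (3,4)@(7, 9): e=[56,16,8] → #
    (4,4)@(9, 9): e=[36,36,8] → #
    (5,4)@(11, 9): e=[16,56,8] → #
    (6,4)@(13, 9): e=[-4,76,8] → ·
    (2,5)@(5, 11): e=[48,8,24] → #
    (5,5)@(11, 11): e=[-12,68,24] → ·
    (1,6)@(3, 13): e=[40,0,40] → #  [on edge]
    (3,6)@(7, 13): e=[0,40,40] → ·  [on edge]
    (4,6)@(9, 13): e=[-20,60,40] → ·
    (1,7)@(3, 15): e=[12,12,56] → #
    (2,7)@(5, 15): e=[-8,32,56] → ·
  covered (10 px):
    · · · · · · · · ·
    · · · · · · · · ·
    · · · · · · · · ·
    · · · · · · · · ·
    · · · # # # · · ·
    · · # # # · · · ·
    · # # · · · · · ·
    · # · · · · · · ·
    # · · · · · · · ·
    · · · · · · · · ·
T1:
  2·area = 35  (B↔C swapped to make it positive)
  edge (5, 8)→(12, 15): d=(7,7) right/bottom  bias=-1
  edge (12, 15)→(4, 12): d=(-8,-3) top-left  bias=+0
  edge (4, 12)→(5, 8): d=(1,-4) top-left  bias=+0
    (2,4)@(5, 9): e=[7,27,1] → #
    (3,4)@(7, 9): e=[-7,33,9] → ·
    (2,5)@(5, 11): e=[21,11,3] → #
    (3,5)@(7, 11): e=[7,17,11] → #
    (4,5)@(9, 11): e=[-7,23,19] → ·
    (2,6)@(5, 13): e=[35,-5,5] → ·
    (3,6)@(7, 13): e=[21,1,13] → #
    (4,6)@(9, 13): e=[7,7,21] → #
    (5,6)@(11, 13): e=[-7,13,29] → ·
    (3,7)@(7, 15): e=[35,-15,15] → ·
    (4,7)@(9, 15): e=[21,-9,23] → ·
  covered (5 px):
    · · · · · · · · ·
    · · · · · · · · ·
    · · · · · · · · ·
    · · · · · · · · ·
    · · # · · · · · ·
    · · # # · · · · ·
    · · · # # · · · ·
    · · · · · · · · ·
    · · · · · · · · ·
    · · · · · · · · ·
T2:
  2·area = 24  (B↔C swapped to make it positive)
  edge (6, 6)→(2, 6): d=(-4,0) right/bottom  bias=-1
  edge (2, 6)→(18, 0): d=(16,-6) top-left  bias=+0
  edge (18, 0)→(6, 6): d=(-12,6) right/bottom  bias=-1
    (5,1)@(11, 3): e=[12,6,6] → #
    (6,1)@(13, 3): e=[12,18,-6] → ·
    (2,2)@(5, 5): e=[4,2,18] → #
    (3,2)@(7, 5): e=[4,14,6] → #
    (4,2)@(9, 5): e=[4,26,-6] → ·
    (5,2)@(11, 5): e=[4,38,-18] → ·
    (2,3)@(5, 7): e=[-4,34,-6] → ·
    (3,3)@(7, 7): e=[-4,46,-18] → ·
  covered (3 px):
    · · · · · · · · ·
    · · · · · # · · ·
    · · # # · · · · ·
    · · · · · · · · ·
    · · · · · · · · ·
    · · · · · · · · ·
    · · · · · · · · ·
    · · · · · · · · ·
    · · · · · · · · ·
    · · · · · · · · ·
T3:
  2·area = 24
  edge (15, 11)→(12, 14): d=(-3,3) right/bottom  bias=-1
  edge (12, 14)→(0, 18): d=(-12,4) right/bottom  bias=-1
  edge (0, 18)→(15, 11): d=(15,-7) top-left  bias=+0
    (8,4)@(17, 9): e=[0,40,-16] → ·  [on edge]
    (7,5)@(15, 11): e=[0,24,0] → ·  [on edge]
    (5,6)@(11, 13): e=[6,16,2] → #
    (6,6)@(13, 13): e=[0,8,16] → ·  [on edge]
    (7,6)@(15, 13): e=[-6,0,30] → ·  [on edge]
    (3,7)@(7, 15): e=[12,8,4] → #
    (4,7)@(9, 15): e=[6,0,18] → ·  [on edge]
    (5,7)@(11, 15): e=[0,-8,32] → ·  [on edge]
    (1,8)@(3, 17): e=[18,0,6] → ·  [on edge]
    (3,8)@(7, 17): e=[6,-16,34] → ·
    (4,8)@(9, 17): e=[0,-24,48] → ·  [on edge]
    (3,9)@(7, 19): e=[0,-40,64] → ·  [on edge]
  covered (2 px):
    · · · · · · · · ·
    · · · · · · · · ·
    · · · · · · · · ·
    · · · · · · · · ·
    · · · · · · · · ·
    · · · · · · · · ·
    · · · · · # · · ·
    · · · # · · · · ·
    · · · · · · · · ·
    · · · · · · · · ·
T4:
  2·area = 48
  edge (8, 16)→(0, 1): d=(-8,-15) top-left  bias=+0
  edge (0, 1)→(8, 10): d=(8,9) right/bottom  bias=-1
  edge (8, 10)→(8, 16): d=(0,6) right/bottom  bias=-1
    (1,2)@(3, 5): e=[13,5,30] → #
    (2,2)@(5, 5): e=[43,-13,18] → ·
    (1,3)@(3, 7): e=[-3,21,30] → ·
    (2,3)@(5, 7): e=[27,3,18] → #
    (3,3)@(7, 7): e=[57,-15,6] → ·
    (2,4)@(5, 9): e=[11,19,18] → #
    (3,4)@(7, 9): e=[41,1,6] → #
    (4,4)@(9, 9): e=[71,-17,-6] → ·
    (2,5)@(5, 11): e=[-5,35,18] → ·
    (3,5)@(7, 11): e=[25,17,6] → #
    (4,5)@(9, 11): e=[55,-1,-6] → ·
    (3,6)@(7, 13): e=[9,33,6] → #
  covered (6 px):
    · · · · · · · · ·
    · · · · · · · · ·
    · # · · · · · · ·
    · · # · · · · · ·
    · · # # · · · · ·
    · · · # · · · · ·
    · · · # · · · · ·
    · · · · · · · · ·
    · · · · · · · · ·
    · · · · · · · · ·

Final: 26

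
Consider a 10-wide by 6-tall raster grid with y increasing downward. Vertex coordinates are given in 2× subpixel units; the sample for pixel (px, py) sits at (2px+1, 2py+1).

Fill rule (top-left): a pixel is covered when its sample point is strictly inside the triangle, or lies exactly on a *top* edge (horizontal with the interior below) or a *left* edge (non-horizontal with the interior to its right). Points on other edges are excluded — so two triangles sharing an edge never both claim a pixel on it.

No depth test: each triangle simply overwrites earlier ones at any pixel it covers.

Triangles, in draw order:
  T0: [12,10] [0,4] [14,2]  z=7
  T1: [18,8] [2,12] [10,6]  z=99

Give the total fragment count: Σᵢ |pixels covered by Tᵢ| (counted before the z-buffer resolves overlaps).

T0:
  2·area = 108
  edge (12, 10)→(0, 4): d=(-12,-6) top-left  bias=+0
  edge (0, 4)→(14, 2): d=(14,-2) top-left  bias=+0
  edge (14, 2)→(12, 10): d=(-2,8) right/bottom  bias=-1
    (3,1)@(7, 3): e=[54,0,54] → X  [on edge]
    (4,1)@(9, 3): e=[66,4,38] → X
    (5,1)@(11, 3): e=[78,8,22] → X
    (6,1)@(13, 3): e=[90,12,6] → X
    (7,1)@(15, 3): e=[102,16,-10] → .
    (1,2)@(3, 5): e=[6,20,82] → X
    (2,2)@(5, 5): e=[18,24,66] → X
    (7,2)@(15, 5): e=[78,44,-14] → .
    (1,3)@(3, 7): e=[-18,48,78] → .
    (2,3)@(5, 7): e=[-6,52,62] → .
    (3,3)@(7, 7): e=[6,56,46] → X
    (6,3)@(13, 7): e=[42,68,-2] → .
  covered (14 px):
    . . . . . . . . . .
    . . . X X X X . . .
    . X X X X X X . . .
    . . . X X X . . . .
    . . . . . X . . . .
    . . . . . . . . . .
T1:
  2·area = 64
  edge (18, 8)→(2, 12): d=(-16,4) right/bottom  bias=-1
  edge (2, 12)→(10, 6): d=(8,-6) top-left  bias=+0
  edge (10, 6)→(18, 8): d=(8,2) right/bottom  bias=-1
    (4,3)@(9, 7): e=[52,2,10] → X
    (5,3)@(11, 7): e=[44,14,6] → X
    (6,3)@(13, 7): e=[36,26,2] → X
    (7,3)@(15, 7): e=[28,38,-2] → .
    (3,4)@(7, 9): e=[28,6,30] → X
    (7,4)@(15, 9): e=[-4,54,14] → .
    (2,5)@(5, 11): e=[4,10,50] → X
    (3,5)@(7, 11): e=[-4,22,46] → .
    (4,5)@(9, 11): e=[-12,34,42] → .
    (5,5)@(11, 11): e=[-20,46,38] → .
    (6,5)@(13, 11): e=[-28,58,34] → .
  covered (8 px):
    . . . . . . . . . .
    . . . . . . . . . .
    . . . . . . . . . .
    . . . . X X X . . .
    . . . X X X X . . .
    . . X . . . . . . .

Final: 22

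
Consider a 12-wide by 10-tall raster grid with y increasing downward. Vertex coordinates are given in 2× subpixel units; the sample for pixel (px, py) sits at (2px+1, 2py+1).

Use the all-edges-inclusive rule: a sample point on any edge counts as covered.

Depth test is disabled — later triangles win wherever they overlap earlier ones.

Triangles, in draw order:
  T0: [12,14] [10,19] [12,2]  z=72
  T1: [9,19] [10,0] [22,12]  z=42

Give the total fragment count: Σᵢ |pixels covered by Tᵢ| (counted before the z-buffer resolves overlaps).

T0:
  2·area = 24
  edge (12, 14)→(10, 19): d=(-2,5) inclusive
  edge (10, 19)→(12, 2): d=(2,-17) inclusive
  edge (12, 2)→(12, 14): d=(0,12) inclusive
    (5,5)@(11, 11): e=[11,1,12] → █
    (6,5)@(13, 11): e=[1,35,-12] → ·
    (5,6)@(11, 13): e=[7,5,12] → █
    (6,6)@(13, 13): e=[-3,39,-12] → ·
    (5,7)@(11, 15): e=[3,9,12] → █
    (6,7)@(13, 15): e=[-7,43,-12] → ·
    (5,8)@(11, 17): e=[-1,13,12] → ·
  covered (3 px):
    · · · · · · · · · · · ·
    · · · · · · · · · · · ·
    · · · · · · · · · · · ·
    · · · · · · · · · · · ·
    · · · · · · · · · · · ·
    · · · · · █ · · · · · ·
    · · · · · █ · · · · · ·
    · · · · · █ · · · · · ·
    · · · · · · · · · · · ·
    · · · · · · · · · · · ·
T1:
  2·area = 240
  edge (9, 19)→(10, 0): d=(1,-19) inclusive
  edge (10, 0)→(22, 12): d=(12,12) inclusive
  edge (22, 12)→(9, 19): d=(-13,7) inclusive
    (5,0)@(11, 1): e=[20,0,220] → █  [on edge]
    (6,0)@(13, 1): e=[58,-24,206] → ·
    (5,1)@(11, 3): e=[22,24,194] → █
    (6,1)@(13, 3): e=[60,0,180] → █  [on edge]
    (7,1)@(15, 3): e=[98,-24,166] → ·
    (5,2)@(11, 5): e=[24,48,168] → █
    (7,2)@(15, 5): e=[100,0,140] → █  [on edge]
    (8,2)@(17, 5): e=[138,-24,126] → ·
    (5,3)@(11, 7): e=[26,72,142] → █
    (8,3)@(17, 7): e=[140,0,100] → █  [on edge]
    (9,3)@(19, 7): e=[178,-24,86] → ·
    (5,4)@(11, 9): e=[28,96,116] → █
    (9,4)@(19, 9): e=[180,0,60] → █  [on edge]
    (10,5)@(21, 11): e=[220,0,20] → █  [on edge]
    (11,6)@(23, 13): e=[260,0,-20] → ·  [on edge]
    (4,9)@(9, 19): e=[0,240,0] → █  [on edge]
  covered (31 px):
    · · · · · █ · · · · · ·
    · · · · · █ █ · · · · ·
    · · · · · █ █ █ · · · ·
    · · · · · █ █ █ █ · · ·
    · · · · · █ █ █ █ █ · ·
    · · · · · █ █ █ █ █ █ ·
    · · · · · █ █ █ █ █ · ·
    · · · · · █ █ █ · · · ·
    · · · · · █ · · · · · ·
    · · · · █ · · · · · · ·

Final: 34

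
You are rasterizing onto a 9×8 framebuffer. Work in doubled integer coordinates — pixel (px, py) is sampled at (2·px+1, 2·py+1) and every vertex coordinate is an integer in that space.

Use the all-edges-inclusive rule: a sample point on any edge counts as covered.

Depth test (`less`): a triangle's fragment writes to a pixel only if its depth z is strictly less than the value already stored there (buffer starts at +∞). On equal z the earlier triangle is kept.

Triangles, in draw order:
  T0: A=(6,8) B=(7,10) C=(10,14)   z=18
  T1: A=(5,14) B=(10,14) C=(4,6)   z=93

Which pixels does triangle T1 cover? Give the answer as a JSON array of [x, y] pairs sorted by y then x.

T0:
  2·area = 2  (B↔C swapped to make it positive)
  edge (6, 8)→(10, 14): d=(4,6) inclusive
  edge (10, 14)→(7, 10): d=(-3,-4) inclusive
  edge (7, 10)→(6, 8): d=(-1,-2) inclusive
  covered (0 px):
    . . . . . . . . .
    . . . . . . . . .
    . . . . . . . . .
    . . . . . . . . .
    . . . . . . . . .
    . . . . . . . . .
    . . . . . . . . .
    . . . . . . . . .
T1:
  2·area = 40  (B↔C swapped to make it positive)
  edge (5, 14)→(4, 6): d=(-1,-8) inclusive
  edge (4, 6)→(10, 14): d=(6,8) inclusive
  edge (10, 14)→(5, 14): d=(-5,0) inclusive
    (2,4)@(5, 9): e=[5,10,25] → X
    (3,4)@(7, 9): e=[21,-6,25] → .
    (2,5)@(5, 11): e=[3,22,15] → X
    (3,5)@(7, 11): e=[19,6,15] → X
    (4,5)@(9, 11): e=[35,-10,15] → .
    (2,6)@(5, 13): e=[1,34,5] → X
    (4,6)@(9, 13): e=[33,2,5] → X
    (5,6)@(11, 13): e=[49,-14,5] → .
    (2,7)@(5, 15): e=[-1,46,-5] → .
    (3,7)@(7, 15): e=[15,30,-5] → .
    (4,7)@(9, 15): e=[31,14,-5] → .
  covered (6 px):
    . . . . . . . . .
    . . . . . . . . .
    . . . . . . . . .
    . . . . . . . . .
    . . X . . . . . .
    . . X X . . . . .
    . . X X X . . . .
    . . . . . . . . .

Result: [[2,4],[2,5],[3,5],[2,6],[3,6],[4,6]]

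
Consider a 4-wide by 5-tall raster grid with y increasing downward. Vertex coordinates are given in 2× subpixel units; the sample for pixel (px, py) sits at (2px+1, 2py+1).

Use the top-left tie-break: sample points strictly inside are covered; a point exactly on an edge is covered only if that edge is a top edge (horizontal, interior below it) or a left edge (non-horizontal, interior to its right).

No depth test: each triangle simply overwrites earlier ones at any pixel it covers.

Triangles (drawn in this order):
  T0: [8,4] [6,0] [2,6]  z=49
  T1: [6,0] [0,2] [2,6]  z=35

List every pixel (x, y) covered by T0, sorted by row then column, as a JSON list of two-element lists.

T0:
  2·area = 28  (B↔C swapped to make it positive)
  edge (8, 4)→(2, 6): d=(-6,2) right/bottom  bias=-1
  edge (2, 6)→(6, 0): d=(4,-6) top-left  bias=+0
  edge (6, 0)→(8, 4): d=(2,4) right/bottom  bias=-1
    (2,1)@(5, 3): e=[12,6,10] → █
    (3,1)@(7, 3): e=[8,18,2] → █
    (1,2)@(3, 5): e=[4,2,22] → █
    (2,2)@(5, 5): e=[0,14,14] → ·  [on edge]
    (3,2)@(7, 5): e=[-4,26,6] → ·
    (1,3)@(3, 7): e=[-8,10,26] → ·
  covered (3 px):
    · · · ·
    · · █ █
    · █ · ·
    · · · ·
    · · · ·
T1:
  2·area = 28  (B↔C swapped to make it positive)
  edge (6, 0)→(2, 6): d=(-4,6) right/bottom  bias=-1
  edge (2, 6)→(0, 2): d=(-2,-4) top-left  bias=+0
  edge (0, 2)→(6, 0): d=(6,-2) top-left  bias=+0
    (1,0)@(3, 1): e=[14,14,0] → █  [on edge]
    (2,0)@(5, 1): e=[2,22,4] → █
    (3,0)@(7, 1): e=[-10,30,8] → ·
    (0,1)@(1, 3): e=[18,2,8] → █
    (2,1)@(5, 3): e=[-6,18,16] → ·
    (0,2)@(1, 5): e=[10,-2,20] → ·
    (1,2)@(3, 5): e=[-2,6,24] → ·
  covered (4 px):
    · █ █ ·
    █ █ · ·
    · · · ·
    · · · ·
    · · · ·

Final: [[2,1],[3,1],[1,2]]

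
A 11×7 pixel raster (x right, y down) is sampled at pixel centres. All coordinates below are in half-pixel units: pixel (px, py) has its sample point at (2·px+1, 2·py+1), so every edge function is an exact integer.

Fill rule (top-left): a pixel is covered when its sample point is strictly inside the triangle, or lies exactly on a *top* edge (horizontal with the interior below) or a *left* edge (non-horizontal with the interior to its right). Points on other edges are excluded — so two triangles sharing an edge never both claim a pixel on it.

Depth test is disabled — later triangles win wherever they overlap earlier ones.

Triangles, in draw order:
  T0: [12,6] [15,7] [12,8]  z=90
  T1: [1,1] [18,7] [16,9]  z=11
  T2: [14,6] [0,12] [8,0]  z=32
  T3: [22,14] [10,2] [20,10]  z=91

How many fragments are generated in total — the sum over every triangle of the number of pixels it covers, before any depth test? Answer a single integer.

T0:
  2·area = 6
  edge (12, 6)→(15, 7): d=(3,1) right/bottom  bias=-1
  edge (15, 7)→(12, 8): d=(-3,1) right/bottom  bias=-1
  edge (12, 8)→(12, 6): d=(0,-2) top-left  bias=+0
    (1,1)@(3, 3): e=[0,24,-18] → ·  [on edge]
    (4,2)@(9, 5): e=[0,12,-6] → ·  [on edge]
    (10,2)@(21, 5): e=[-12,0,18] → ·  [on edge]
    (6,3)@(13, 7): e=[2,2,2] → #
    (7,3)@(15, 7): e=[0,0,6] → ·  [on edge]
    (4,4)@(9, 9): e=[12,0,-6] → ·  [on edge]
    (6,4)@(13, 9): e=[8,-4,2] → ·
    (10,4)@(21, 9): e=[0,-12,18] → ·  [on edge]
    (1,5)@(3, 11): e=[24,0,-18] → ·  [on edge]
  covered (1 px):
    · · · · · · · · · · ·
    · · · · · · · · · · ·
    · · · · · · · · · · ·
    · · · · · · # · · · ·
    · · · · · · · · · · ·
    · · · · · · · · · · ·
    · · · · · · · · · · ·
T1:
  2·area = 46
  edge (1, 1)→(18, 7): d=(17,6) right/bottom  bias=-1
  edge (18, 7)→(16, 9): d=(-2,2) right/bottom  bias=-1
  edge (16, 9)→(1, 1): d=(-15,-8) top-left  bias=+0
    (0,0)@(1, 1): e=[0,46,0] → ·  [on edge]
    (2,1)@(5, 3): e=[10,34,2] → #
    (3,1)@(7, 3): e=[-2,30,18] → ·
    (2,2)@(5, 5): e=[44,30,-28] → ·
    (4,2)@(9, 5): e=[20,22,4] → #
    (5,2)@(11, 5): e=[8,18,20] → #
    (6,2)@(13, 5): e=[-4,14,36] → ·
    (4,3)@(9, 7): e=[54,18,-26] → ·
    (5,3)@(11, 7): e=[42,14,-10] → ·
    (6,3)@(13, 7): e=[30,10,6] → #
    (7,3)@(15, 7): e=[18,6,22] → #
    (8,3)@(17, 7): e=[6,2,38] → #
  covered (6 px):
    · · · · · · · · · · ·
    · · # · · · · · · · ·
    · · · · # # · · · · ·
    · · · · · · # # # · ·
    · · · · · · · · · · ·
    · · · · · · · · · · ·
    · · · · · · · · · · ·
T2:
  2·area = 120
  edge (14, 6)→(0, 12): d=(-14,6) right/bottom  bias=-1
  edge (0, 12)→(8, 0): d=(8,-12) top-left  bias=+0
  edge (8, 0)→(14, 6): d=(6,6) right/bottom  bias=-1
    (4,0)@(9, 1): e=[100,20,0] → ·  [on edge]
    (3,1)@(7, 3): e=[84,12,24] → #
    (4,1)@(9, 3): e=[72,36,12] → #
    (5,1)@(11, 3): e=[60,60,0] → ·  [on edge]
    (10,1)@(21, 3): e=[0,180,-60] → ·  [on edge]
    (2,2)@(5, 5): e=[68,4,48] → #
    (5,2)@(11, 5): e=[32,76,12] → #
    (6,2)@(13, 5): e=[20,100,0] → ·  [on edge]
    (2,3)@(5, 7): e=[40,20,60] → #
    (6,3)@(13, 7): e=[-8,116,12] → ·
    (7,3)@(15, 7): e=[-20,140,0] → ·  [on edge]
    (1,4)@(3, 9): e=[24,12,84] → #
    (3,4)@(7, 9): e=[0,60,60] → ·  [on edge]
    (8,4)@(17, 9): e=[-60,180,0] → ·  [on edge]
    (9,5)@(19, 11): e=[-100,220,0] → ·  [on edge]
    (10,6)@(21, 13): e=[-140,260,0] → ·  [on edge]
  covered (13 px):
    · · · · · · · · · · ·
    · · · # # · · · · · ·
    · · # # # # · · · · ·
    · · # # # # · · · · ·
    · # # · · · · · · · ·
    # · · · · · · · · · ·
    · · · · · · · · · · ·
T3:
  2·area = 24
  edge (22, 14)→(10, 2): d=(-12,-12) top-left  bias=+0
  edge (10, 2)→(20, 10): d=(10,8) right/bottom  bias=-1
  edge (20, 10)→(22, 14): d=(2,4) right/bottom  bias=-1
    (4,0)@(9, 1): e=[0,-2,26] → ·  [on edge]
    (5,1)@(11, 3): e=[0,2,22] → #  [on edge]
    (6,1)@(13, 3): e=[24,-14,14] → ·
    (5,2)@(11, 5): e=[-24,22,26] → ·
    (6,2)@(13, 5): e=[0,6,18] → #  [on edge]
    (7,2)@(15, 5): e=[24,-10,10] → ·
    (6,3)@(13, 7): e=[-24,26,22] → ·
    (7,3)@(15, 7): e=[0,10,14] → #  [on edge]
    (8,3)@(17, 7): e=[24,-6,6] → ·
    (7,4)@(15, 9): e=[-24,30,18] → ·
    (8,4)@(17, 9): e=[0,14,10] → #  [on edge]
    (9,4)@(19, 9): e=[24,-2,2] → ·
    (9,5)@(19, 11): e=[0,18,6] → #  [on edge]
    (10,6)@(21, 13): e=[0,22,2] → #  [on edge]
  covered (6 px):
    · · · · · · · · · · ·
    · · · · · # · · · · ·
    · · · · · · # · · · ·
    · · · · · · · # · · ·
    · · · · · · · · # · ·
    · · · · · · · · · # ·
    · · · · · · · · · · #

Final: 26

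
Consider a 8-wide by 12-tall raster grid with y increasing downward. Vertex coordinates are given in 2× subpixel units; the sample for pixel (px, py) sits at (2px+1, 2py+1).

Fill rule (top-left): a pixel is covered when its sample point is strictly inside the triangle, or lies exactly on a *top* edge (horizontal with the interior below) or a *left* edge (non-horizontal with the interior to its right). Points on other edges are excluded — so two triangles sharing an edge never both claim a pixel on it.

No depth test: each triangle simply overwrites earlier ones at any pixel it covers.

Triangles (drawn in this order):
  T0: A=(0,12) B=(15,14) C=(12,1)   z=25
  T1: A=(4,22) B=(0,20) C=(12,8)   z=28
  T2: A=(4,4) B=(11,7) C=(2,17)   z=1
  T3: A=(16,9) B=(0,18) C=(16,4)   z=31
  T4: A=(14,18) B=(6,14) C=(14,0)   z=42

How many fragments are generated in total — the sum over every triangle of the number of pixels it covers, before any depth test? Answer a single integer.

T0:
  2·area = 189  (B↔C swapped to make it positive)
  edge (0, 12)→(12, 1): d=(12,-11) top-left  bias=+0
  edge (12, 1)→(15, 14): d=(3,13) right/bottom  bias=-1
  edge (15, 14)→(0, 12): d=(-15,-2) top-left  bias=+0
    (5,1)@(11, 3): e=[13,19,157] → #
    (6,1)@(13, 3): e=[35,-7,161] → ·
    (4,2)@(9, 5): e=[15,51,123] → #
    (6,2)@(13, 5): e=[59,-1,131] → ·
    (3,3)@(7, 7): e=[17,83,89] → #
    (6,3)@(13, 7): e=[83,5,101] → #
    (7,3)@(15, 7): e=[105,-21,105] → ·
    (2,4)@(5, 9): e=[19,115,55] → #
    (7,4)@(15, 9): e=[129,-15,75] → ·
    (1,5)@(3, 11): e=[21,147,21] → #
    (7,5)@(15, 11): e=[153,-9,45] → ·
    (1,6)@(3, 13): e=[45,153,-9] → ·
  covered (21 px):
    · · · · · · · ·
    · · · · · # · ·
    · · · · # # · ·
    · · · # # # # ·
    · · # # # # # ·
    · # # # # # # ·
    · · · · # # # ·
    · · · · · · · ·
    · · · · · · · ·
    · · · · · · · ·
    · · · · · · · ·
    · · · · · · · ·
T1:
  2·area = 72
  edge (4, 22)→(0, 20): d=(-4,-2) top-left  bias=+0
  edge (0, 20)→(12, 8): d=(12,-12) top-left  bias=+0
  edge (12, 8)→(4, 22): d=(-8,14) right/bottom  bias=-1
    (7,2)@(15, 5): e=[90,0,-18] → ·  [on edge]
    (6,3)@(13, 7): e=[78,0,-6] → ·  [on edge]
    (5,4)@(11, 9): e=[66,0,6] → #  [on edge]
    (6,4)@(13, 9): e=[70,24,-22] → ·
    (4,5)@(9, 11): e=[54,0,18] → #  [on edge]
    (5,5)@(11, 11): e=[58,24,-10] → ·
    (3,6)@(7, 13): e=[42,0,30] → #  [on edge]
    (5,6)@(11, 13): e=[50,48,-26] → ·
    (2,7)@(5, 15): e=[30,0,42] → #  [on edge]
    (4,7)@(9, 15): e=[38,48,-14] → ·
    (1,8)@(3, 17): e=[18,0,54] → #  [on edge]
    (3,8)@(7, 17): e=[26,48,-2] → ·
    (0,9)@(1, 19): e=[6,0,66] → #  [on edge]
  covered (12 px):
    · · · · · · · ·
    · · · · · · · ·
    · · · · · · · ·
    · · · · · · · ·
    · · · · · # · ·
    · · · · # · · ·
    · · · # # · · ·
    · · # # · · · ·
    · # # · · · · ·
    # # # · · · · ·
    · # · · · · · ·
    · · · · · · · ·
T2:
  2·area = 97
  edge (4, 4)→(11, 7): d=(7,3) right/bottom  bias=-1
  edge (11, 7)→(2, 17): d=(-9,10) right/bottom  bias=-1
  edge (2, 17)→(4, 4): d=(2,-13) top-left  bias=+0
    (2,2)@(5, 5): e=[4,78,15] → #
    (3,2)@(7, 5): e=[-2,58,41] → ·
    (2,3)@(5, 7): e=[18,60,19] → #
    (3,3)@(7, 7): e=[12,40,45] → #
    (4,3)@(9, 7): e=[6,20,71] → #
    (5,3)@(11, 7): e=[0,0,97] → ·  [on edge]
    (2,4)@(5, 9): e=[32,42,23] → #
    (5,4)@(11, 9): e=[14,-18,101] → ·
    (1,5)@(3, 11): e=[52,44,1] → #
    (4,5)@(9, 11): e=[34,-16,79] → ·
    (1,6)@(3, 13): e=[66,26,5] → #
    (3,6)@(7, 13): e=[54,-14,57] → ·
  covered (13 px):
    · · · · · · · ·
    · · · · · · · ·
    · · # · · · · ·
    · · # # # · · ·
    · · # # # · · ·
    · # # # · · · ·
    · # # · · · · ·
    · # · · · · · ·
    · · · · · · · ·
    · · · · · · · ·
    · · · · · · · ·
    · · · · · · · ·
T3:
  2·area = 80
  edge (16, 9)→(0, 18): d=(-16,9) right/bottom  bias=-1
  edge (0, 18)→(16, 4): d=(16,-14) top-left  bias=+0
  edge (16, 4)→(16, 9): d=(0,5) right/bottom  bias=-1
    (7,2)@(15, 5): e=[73,2,5] → #
    (6,3)@(13, 7): e=[59,6,15] → #
    (5,4)@(11, 9): e=[45,10,25] → #
    (4,5)@(9, 11): e=[31,14,35] → #
    (6,5)@(13, 11): e=[-5,70,15] → ·
    (7,5)@(15, 11): e=[-23,98,5] → ·
    (3,6)@(7, 13): e=[17,18,45] → #
    (4,6)@(9, 13): e=[-1,46,35] → ·
    (5,6)@(11, 13): e=[-19,74,25] → ·
    (2,7)@(5, 15): e=[3,22,55] → #
    (3,7)@(7, 15): e=[-15,50,45] → ·
    (2,8)@(5, 17): e=[-29,54,55] → ·
  covered (10 px):
    · · · · · · · ·
    · · · · · · · ·
    · · · · · · · #
    · · · · · · # #
    · · · · · # # #
    · · · · # # · ·
    · · · # · · · ·
    · · # · · · · ·
    · · · · · · · ·
    · · · · · · · ·
    · · · · · · · ·
    · · · · · · · ·
T4:
  2·area = 144
  edge (14, 18)→(6, 14): d=(-8,-4) top-left  bias=+0
  edge (6, 14)→(14, 0): d=(8,-14) top-left  bias=+0
  edge (14, 0)→(14, 18): d=(0,18) right/bottom  bias=-1
    (6,1)@(13, 3): e=[116,10,18] → #
    (7,1)@(15, 3): e=[124,38,-18] → ·
    (6,2)@(13, 5): e=[100,26,18] → #
    (7,2)@(15, 5): e=[108,54,-18] → ·
    (5,3)@(11, 7): e=[76,14,54] → #
    (7,3)@(15, 7): e=[92,70,-18] → ·
    (4,4)@(9, 9): e=[52,2,90] → #
    (7,4)@(15, 9): e=[76,86,-18] → ·
    (4,5)@(9, 11): e=[36,18,90] → #
    (7,5)@(15, 11): e=[60,102,-18] → ·
    (3,6)@(7, 13): e=[12,6,126] → #
    (7,6)@(15, 13): e=[44,118,-18] → ·
  covered (18 px):
    · · · · · · · ·
    · · · · · · # ·
    · · · · · · # ·
    · · · · · # # ·
    · · · · # # # ·
    · · · · # # # ·
    · · · # # # # ·
    · · · · # # # ·
    · · · · · · # ·
    · · · · · · · ·
    · · · · · · · ·
    · · · · · · · ·

Result: 74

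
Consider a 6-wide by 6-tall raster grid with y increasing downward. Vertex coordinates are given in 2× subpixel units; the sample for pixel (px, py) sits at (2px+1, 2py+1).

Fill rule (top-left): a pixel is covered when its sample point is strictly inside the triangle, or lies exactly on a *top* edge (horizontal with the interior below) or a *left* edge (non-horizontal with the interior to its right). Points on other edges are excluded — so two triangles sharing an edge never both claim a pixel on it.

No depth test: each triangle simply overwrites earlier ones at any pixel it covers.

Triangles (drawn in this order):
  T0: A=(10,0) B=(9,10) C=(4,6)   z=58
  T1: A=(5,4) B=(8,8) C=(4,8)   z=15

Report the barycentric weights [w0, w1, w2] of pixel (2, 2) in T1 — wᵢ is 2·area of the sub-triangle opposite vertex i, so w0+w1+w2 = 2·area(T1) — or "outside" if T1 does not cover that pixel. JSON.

T0:
  2·area = 54
  edge (10, 0)→(9, 10): d=(-1,10) right/bottom  bias=-1
  edge (9, 10)→(4, 6): d=(-5,-4) top-left  bias=+0
  edge (4, 6)→(10, 0): d=(6,-6) top-left  bias=+0
    (4,0)@(9, 1): e=[9,45,0] → █  [on edge]
    (5,0)@(11, 1): e=[-11,53,12] → ·
    (3,1)@(7, 3): e=[27,27,0] → █  [on edge]
    (5,1)@(11, 3): e=[-13,43,24] → ·
    (2,2)@(5, 5): e=[45,9,0] → █  [on edge]
    (5,2)@(11, 5): e=[-15,33,36] → ·
    (1,3)@(3, 7): e=[63,-9,0] → ·  [on edge]
    (2,3)@(5, 7): e=[43,-1,12] → ·
    (3,3)@(7, 7): e=[23,7,24] → █
    (5,3)@(11, 7): e=[-17,23,48] → ·
    (0,4)@(1, 9): e=[81,-27,0] → ·  [on edge]
    (3,4)@(7, 9): e=[21,-3,36] → ·
  covered (9 px):
    · · · · █ ·
    · · · █ █ ·
    · · █ █ █ ·
    · · · █ █ ·
    · · · · █ ·
    · · · · · ·
T1:
  2·area = 16
  edge (5, 4)→(8, 8): d=(3,4) right/bottom  bias=-1
  edge (8, 8)→(4, 8): d=(-4,0) right/bottom  bias=-1
  edge (4, 8)→(5, 4): d=(1,-4) top-left  bias=+0
    (2,2)@(5, 5): e=[3,12,1] → █
    (3,2)@(7, 5): e=[-5,12,9] → ·
    (2,3)@(5, 7): e=[9,4,3] → █
    (3,3)@(7, 7): e=[1,4,11] → █
    (4,3)@(9, 7): e=[-7,4,19] → ·
    (2,4)@(5, 9): e=[15,-4,5] → ·
    (3,4)@(7, 9): e=[7,-4,13] → ·
  covered (3 px):
    · · · · · ·
    · · · · · ·
    · · █ · · ·
    · · █ █ · ·
    · · · · · ·
    · · · · · ·

Answer: [12,1,3]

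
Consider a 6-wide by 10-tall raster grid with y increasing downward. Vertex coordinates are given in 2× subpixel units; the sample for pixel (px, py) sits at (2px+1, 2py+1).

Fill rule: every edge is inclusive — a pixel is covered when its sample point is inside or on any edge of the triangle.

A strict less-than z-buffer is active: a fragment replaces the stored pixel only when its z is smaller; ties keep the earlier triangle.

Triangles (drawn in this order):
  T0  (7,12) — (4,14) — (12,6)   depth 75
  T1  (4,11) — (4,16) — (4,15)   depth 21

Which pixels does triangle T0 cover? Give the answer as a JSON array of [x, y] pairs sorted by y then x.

T0:
  2·area = 8
  edge (7, 12)→(4, 14): d=(-3,2) inclusive
  edge (4, 14)→(12, 6): d=(8,-8) inclusive
  edge (12, 6)→(7, 12): d=(-5,6) inclusive
    (5,3)@(11, 7): e=[7,0,1] → #  [on edge]
    (4,4)@(9, 9): e=[5,0,3] → #  [on edge]
    (5,4)@(11, 9): e=[1,16,-9] → ·
    (3,5)@(7, 11): e=[3,0,5] → #  [on edge]
    (4,5)@(9, 11): e=[-1,16,-7] → ·
    (2,6)@(5, 13): e=[1,0,7] → #  [on edge]
    (3,6)@(7, 13): e=[-3,16,-5] → ·
    (1,7)@(3, 15): e=[-1,0,9] → ·  [on edge]
    (2,7)@(5, 15): e=[-5,16,-3] → ·
    (0,8)@(1, 17): e=[-3,0,11] → ·  [on edge]
  covered (4 px):
    · · · · · ·
    · · · · · ·
    · · · · · ·
    · · · · · #
    · · · · # ·
    · · · # · ·
    · · # · · ·
    · · · · · ·
    · · · · · ·
    · · · · · ·
T1:
  degenerate (2·area = 0) — covers nothing

Final: [[5,3],[4,4],[3,5],[2,6]]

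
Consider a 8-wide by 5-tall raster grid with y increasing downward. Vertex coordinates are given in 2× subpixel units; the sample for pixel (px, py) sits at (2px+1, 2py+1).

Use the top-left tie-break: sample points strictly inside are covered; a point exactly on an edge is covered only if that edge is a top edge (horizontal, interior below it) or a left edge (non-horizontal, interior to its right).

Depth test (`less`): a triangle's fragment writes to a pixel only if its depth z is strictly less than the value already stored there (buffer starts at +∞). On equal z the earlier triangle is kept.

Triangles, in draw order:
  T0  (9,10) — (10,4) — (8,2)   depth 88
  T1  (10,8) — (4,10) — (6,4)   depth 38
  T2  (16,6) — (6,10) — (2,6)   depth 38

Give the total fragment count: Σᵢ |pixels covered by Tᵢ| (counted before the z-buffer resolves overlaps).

T0:
  2·area = 14  (B↔C swapped to make it positive)
  edge (9, 10)→(8, 2): d=(-1,-8) top-left  bias=+0
  edge (8, 2)→(10, 4): d=(2,2) right/bottom  bias=-1
  edge (10, 4)→(9, 10): d=(-1,6) right/bottom  bias=-1
    (3,0)@(7, 1): e=[-7,0,21] → .  [on edge]
    (4,1)@(9, 3): e=[7,0,7] → .  [on edge]
    (4,2)@(9, 5): e=[5,4,5] → X
    (5,2)@(11, 5): e=[21,0,-7] → .  [on edge]
    (4,3)@(9, 7): e=[3,8,3] → X
    (5,3)@(11, 7): e=[19,4,-9] → .
    (6,3)@(13, 7): e=[35,0,-21] → .  [on edge]
    (4,4)@(9, 9): e=[1,12,1] → X
    (5,4)@(11, 9): e=[17,8,-11] → .
    (7,4)@(15, 9): e=[49,0,-35] → .  [on edge]
  covered (3 px):
    . . . . . . . .
    . . . . . . . .
    . . . . X . . .
    . . . . X . . .
    . . . . X . . .
T1:
  2·area = 32
  edge (10, 8)→(4, 10): d=(-6,2) right/bottom  bias=-1
  edge (4, 10)→(6, 4): d=(2,-6) top-left  bias=+0
  edge (6, 4)→(10, 8): d=(4,4) right/bottom  bias=-1
    (1,0)@(3, 1): e=[56,-24,0] → .  [on edge]
    (3,0)@(7, 1): e=[48,0,-16] → .  [on edge]
    (2,1)@(5, 3): e=[40,-8,0] → .  [on edge]
    (3,2)@(7, 5): e=[24,8,0] → .  [on edge]
    (2,3)@(5, 7): e=[16,0,16] → X  [on edge]
    (3,3)@(7, 7): e=[12,12,8] → X
    (4,3)@(9, 7): e=[8,24,0] → .  [on edge]
    (6,3)@(13, 7): e=[0,48,-16] → .  [on edge]
    (2,4)@(5, 9): e=[4,4,24] → X
    (3,4)@(7, 9): e=[0,16,16] → .  [on edge]
    (5,4)@(11, 9): e=[-8,40,0] → .  [on edge]
  covered (3 px):
    . . . . . . . .
    . . . . . . . .
    . . . . . . . .
    . . X X . . . .
    . . X . . . . .
T2:
  2·area = 56
  edge (16, 6)→(6, 10): d=(-10,4) right/bottom  bias=-1
  edge (6, 10)→(2, 6): d=(-4,-4) top-left  bias=+0
  edge (2, 6)→(16, 6): d=(14,0) top-left  bias=+0
    (0,2)@(1, 5): e=[70,0,-14] → .  [on edge]
    (1,3)@(3, 7): e=[42,0,14] → X  [on edge]
    (2,3)@(5, 7): e=[34,8,14] → X
    (3,3)@(7, 7): e=[26,16,14] → X
    (4,3)@(9, 7): e=[18,24,14] → X
    (5,3)@(11, 7): e=[10,32,14] → X
    (6,3)@(13, 7): e=[2,40,14] → X
    (7,3)@(15, 7): e=[-6,48,14] → .
    (1,4)@(3, 9): e=[22,-8,42] → .
    (2,4)@(5, 9): e=[14,0,42] → X  [on edge]
    (4,4)@(9, 9): e=[-2,16,42] → .
    (5,4)@(11, 9): e=[-10,24,42] → .
  covered (8 px):
    . . . . . . . .
    . . . . . . . .
    . . . . . . . .
    . X X X X X X .
    . . X X . . . .

Final: 14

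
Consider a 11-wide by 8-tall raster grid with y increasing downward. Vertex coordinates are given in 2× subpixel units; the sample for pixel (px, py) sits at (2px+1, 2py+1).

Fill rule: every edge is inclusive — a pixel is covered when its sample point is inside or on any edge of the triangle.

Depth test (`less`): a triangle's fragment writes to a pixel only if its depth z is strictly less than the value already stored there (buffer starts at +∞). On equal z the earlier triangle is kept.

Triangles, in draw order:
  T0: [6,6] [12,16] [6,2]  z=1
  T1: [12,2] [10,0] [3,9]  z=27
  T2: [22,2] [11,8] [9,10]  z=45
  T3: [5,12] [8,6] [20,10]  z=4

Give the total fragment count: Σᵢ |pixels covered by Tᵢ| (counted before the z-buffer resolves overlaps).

T0:
  2·area = 24  (B↔C swapped to make it positive)
  edge (6, 6)→(6, 2): d=(0,-4) inclusive
  edge (6, 2)→(12, 16): d=(6,14) inclusive
  edge (12, 16)→(6, 6): d=(-6,-10) inclusive
    (1,0)@(3, 1): e=[-12,36,0] → ·  [on edge]
    (3,2)@(7, 5): e=[4,4,16] → █
    (4,2)@(9, 5): e=[12,-24,36] → ·
    (3,3)@(7, 7): e=[4,16,4] → █
    (4,3)@(9, 7): e=[12,-12,24] → ·
    (3,4)@(7, 9): e=[4,28,-8] → ·
    (4,4)@(9, 9): e=[12,0,12] → █  [on edge]
    (5,4)@(11, 9): e=[20,-28,32] → ·
    (4,5)@(9, 11): e=[12,12,0] → █  [on edge]
    (5,5)@(11, 11): e=[20,-16,20] → ·
    (4,6)@(9, 13): e=[12,24,-12] → ·
  covered (4 px):
    · · · · · · · · · · ·
    · · · · · · · · · · ·
    · · · █ · · · · · · ·
    · · · █ · · · · · · ·
    · · · · █ · · · · · ·
    · · · · █ · · · · · ·
    · · · · · · · · · · ·
    · · · · · · · · · · ·
T1:
  2·area = 32  (B↔C swapped to make it positive)
  edge (12, 2)→(3, 9): d=(-9,7) inclusive
  edge (3, 9)→(10, 0): d=(7,-9) inclusive
  edge (10, 0)→(12, 2): d=(2,2) inclusive
    (5,0)@(11, 1): e=[16,16,0] → █  [on edge]
    (6,0)@(13, 1): e=[2,34,-4] → ·
    (4,1)@(9, 3): e=[12,12,8] → █
    (5,1)@(11, 3): e=[-2,30,4] → ·
    (6,1)@(13, 3): e=[-16,48,0] → ·  [on edge]
    (3,2)@(7, 5): e=[8,8,16] → █
    (4,2)@(9, 5): e=[-6,26,12] → ·
    (7,2)@(15, 5): e=[-48,80,0] → ·  [on edge]
    (2,3)@(5, 7): e=[4,4,24] → █
    (3,3)@(7, 7): e=[-10,22,20] → ·
    (8,3)@(17, 7): e=[-80,112,0] → ·  [on edge]
    (1,4)@(3, 9): e=[0,0,32] → █  [on edge]
    (9,4)@(19, 9): e=[-112,144,0] → ·  [on edge]
    (10,5)@(21, 11): e=[-144,176,0] → ·  [on edge]
  covered (5 px):
    · · · · · █ · · · · ·
    · · · · █ · · · · · ·
    · · · █ · · · · · · ·
    · · █ · · · · · · · ·
    · █ · · · · · · · · ·
    · · · · · · · · · · ·
    · · · · · · · · · · ·
    · · · · · · · · · · ·
T2:
  2·area = 10  (B↔C swapped to make it positive)
  edge (22, 2)→(9, 10): d=(-13,8) inclusive
  edge (9, 10)→(11, 8): d=(2,-2) inclusive
  edge (11, 8)→(22, 2): d=(11,-6) inclusive
    (8,2)@(17, 5): e=[1,6,3] → █
    (9,2)@(19, 5): e=[-15,10,15] → ·
    (6,3)@(13, 7): e=[7,2,1] → █
    (7,3)@(15, 7): e=[-9,6,13] → ·
    (8,3)@(17, 7): e=[-25,10,25] → ·
    (6,4)@(13, 9): e=[-19,6,23] → ·
  covered (2 px):
    · · · · · · · · · · ·
    · · · · · · · · · · ·
    · · · · · · · · █ · ·
    · · · · · · █ · · · ·
    · · · · · · · · · · ·
    · · · · · · · · · · ·
    · · · · · · · · · · ·
    · · · · · · · · · · ·
T3:
  2·area = 84
  edge (5, 12)→(8, 6): d=(3,-6) inclusive
  edge (8, 6)→(20, 10): d=(12,4) inclusive
  edge (20, 10)→(5, 12): d=(-15,2) inclusive
    (2,2)@(5, 5): e=[-21,0,105] → ·  [on edge]
    (4,3)@(9, 7): e=[9,8,67] → █
    (5,3)@(11, 7): e=[21,0,63] → █  [on edge]
    (6,3)@(13, 7): e=[33,-8,59] → ·
    (3,4)@(7, 9): e=[3,40,41] → █
    (6,4)@(13, 9): e=[39,16,29] → █
    (7,4)@(15, 9): e=[51,8,25] → █
    (8,4)@(17, 9): e=[63,0,21] → █  [on edge]
    (9,4)@(19, 9): e=[75,-8,17] → ·
    (3,5)@(7, 11): e=[9,64,11] → █
    (6,5)@(13, 11): e=[45,40,-1] → ·
    (7,5)@(15, 11): e=[57,32,-5] → ·
  covered (11 px):
    · · · · · · · · · · ·
    · · · · · · · · · · ·
    · · · · · · · · · · ·
    · · · · █ █ · · · · ·
    · · · █ █ █ █ █ █ · ·
    · · · █ █ █ · · · · ·
    · · · · · · · · · · ·
    · · · · · · · · · · ·

Answer: 22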